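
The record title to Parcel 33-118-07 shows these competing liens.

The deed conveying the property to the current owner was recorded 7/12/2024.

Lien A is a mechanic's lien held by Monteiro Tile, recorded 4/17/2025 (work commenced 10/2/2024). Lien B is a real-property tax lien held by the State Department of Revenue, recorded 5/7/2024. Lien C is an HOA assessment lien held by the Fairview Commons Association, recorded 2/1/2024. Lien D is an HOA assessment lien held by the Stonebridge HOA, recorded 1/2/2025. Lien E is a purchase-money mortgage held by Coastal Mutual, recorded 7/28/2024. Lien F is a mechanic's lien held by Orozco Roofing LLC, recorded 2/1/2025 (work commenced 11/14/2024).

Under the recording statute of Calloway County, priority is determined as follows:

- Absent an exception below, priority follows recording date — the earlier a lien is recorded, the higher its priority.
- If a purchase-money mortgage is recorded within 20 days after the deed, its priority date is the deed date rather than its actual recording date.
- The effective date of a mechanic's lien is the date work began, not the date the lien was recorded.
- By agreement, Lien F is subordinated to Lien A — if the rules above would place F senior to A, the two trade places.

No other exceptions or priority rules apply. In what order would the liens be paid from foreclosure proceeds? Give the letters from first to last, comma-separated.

C, B, E, A, F, D

Adjusting effective dates: A's effective date is 10/2/2024, when work began; E's effective date is the deed date, 7/12/2024; F is treated as recorded 11/14/2024, the work-commencement date.
Ordering by effective date: C (2/1/2024), B (5/7/2024), E (7/12/2024), A (10/2/2024), F (11/14/2024), D (1/2/2025).
F already ranks below A; the subordination has no effect.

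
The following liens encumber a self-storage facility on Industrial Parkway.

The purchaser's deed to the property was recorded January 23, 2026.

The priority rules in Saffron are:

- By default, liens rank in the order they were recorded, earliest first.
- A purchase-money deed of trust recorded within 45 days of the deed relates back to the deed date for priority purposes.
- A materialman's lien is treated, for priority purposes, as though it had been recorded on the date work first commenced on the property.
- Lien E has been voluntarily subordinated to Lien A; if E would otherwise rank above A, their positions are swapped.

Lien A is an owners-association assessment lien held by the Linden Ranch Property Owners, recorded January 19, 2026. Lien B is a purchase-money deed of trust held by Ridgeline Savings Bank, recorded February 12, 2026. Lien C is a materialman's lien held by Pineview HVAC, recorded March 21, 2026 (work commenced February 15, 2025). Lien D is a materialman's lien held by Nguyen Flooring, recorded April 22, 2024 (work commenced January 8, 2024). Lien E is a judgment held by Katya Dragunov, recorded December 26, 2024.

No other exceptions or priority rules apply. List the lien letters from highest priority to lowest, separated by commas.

D, A, C, E, B

Effective dates: B's effective date is the deed date, January 23, 2026; C relates back to February 15, 2025 (work commenced); D relates back to January 8, 2024 (work commenced).
By effective date, earliest first: D (January 8, 2024), E (December 26, 2024), C (February 15, 2025), A (January 19, 2026), B (January 23, 2026).
E would otherwise be senior to A, so under the subordination agreement E and A exchange positions.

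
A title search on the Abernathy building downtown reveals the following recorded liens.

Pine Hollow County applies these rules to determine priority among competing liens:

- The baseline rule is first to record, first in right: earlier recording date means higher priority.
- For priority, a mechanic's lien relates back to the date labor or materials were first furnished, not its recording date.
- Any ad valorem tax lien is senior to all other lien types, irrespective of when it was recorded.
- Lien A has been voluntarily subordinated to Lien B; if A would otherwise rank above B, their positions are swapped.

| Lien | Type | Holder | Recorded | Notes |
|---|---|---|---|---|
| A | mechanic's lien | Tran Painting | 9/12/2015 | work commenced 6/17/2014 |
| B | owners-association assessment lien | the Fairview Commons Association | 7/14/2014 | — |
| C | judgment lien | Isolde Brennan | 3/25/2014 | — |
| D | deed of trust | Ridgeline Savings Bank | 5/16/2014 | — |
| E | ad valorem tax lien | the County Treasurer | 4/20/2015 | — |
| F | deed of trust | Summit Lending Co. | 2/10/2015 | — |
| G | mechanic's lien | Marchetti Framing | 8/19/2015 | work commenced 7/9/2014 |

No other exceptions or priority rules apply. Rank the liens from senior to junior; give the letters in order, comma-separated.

E, C, D, B, G, A, F

Effective dates: A is treated as recorded 6/17/2014, the work-commencement date; G is treated as recorded 7/9/2014, the work-commencement date.
E is an ad valorem tax lien, so it outranks all other liens regardless of date.
Among the remaining liens, by effective date: C (3/25/2014), D (5/16/2014), A (6/17/2014), G (7/9/2014), B (7/14/2014), F (2/10/2015).
A would otherwise be senior to B, so under the subordination agreement A and B exchange positions.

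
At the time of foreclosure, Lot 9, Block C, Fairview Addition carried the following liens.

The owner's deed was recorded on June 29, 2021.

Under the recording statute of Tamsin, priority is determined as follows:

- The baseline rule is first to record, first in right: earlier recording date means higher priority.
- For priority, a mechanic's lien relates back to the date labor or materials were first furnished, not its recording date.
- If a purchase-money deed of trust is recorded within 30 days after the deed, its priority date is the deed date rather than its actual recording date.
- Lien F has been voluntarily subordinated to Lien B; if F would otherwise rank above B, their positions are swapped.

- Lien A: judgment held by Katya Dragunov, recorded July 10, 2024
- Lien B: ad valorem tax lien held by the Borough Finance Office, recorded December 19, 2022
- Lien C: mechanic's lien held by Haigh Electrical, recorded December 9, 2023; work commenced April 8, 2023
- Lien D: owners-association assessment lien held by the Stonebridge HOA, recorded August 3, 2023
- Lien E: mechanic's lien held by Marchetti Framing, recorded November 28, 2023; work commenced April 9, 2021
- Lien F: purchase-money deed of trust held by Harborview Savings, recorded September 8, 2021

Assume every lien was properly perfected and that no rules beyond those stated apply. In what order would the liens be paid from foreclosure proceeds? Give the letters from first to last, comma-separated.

E, B, F, C, D, A

Adjusting effective dates: C's effective date is April 8, 2023, when work began; E is treated as recorded April 9, 2021, the work-commencement date; F was recorded 71 days after the deed, outside the 30-day window, so it keeps its recording date.
Sorted by effective date: E (April 9, 2021), F (September 8, 2021), B (December 19, 2022), C (April 8, 2023), D (August 3, 2023), A (July 10, 2024).
F is senior to B before the subordination, so the two trade places.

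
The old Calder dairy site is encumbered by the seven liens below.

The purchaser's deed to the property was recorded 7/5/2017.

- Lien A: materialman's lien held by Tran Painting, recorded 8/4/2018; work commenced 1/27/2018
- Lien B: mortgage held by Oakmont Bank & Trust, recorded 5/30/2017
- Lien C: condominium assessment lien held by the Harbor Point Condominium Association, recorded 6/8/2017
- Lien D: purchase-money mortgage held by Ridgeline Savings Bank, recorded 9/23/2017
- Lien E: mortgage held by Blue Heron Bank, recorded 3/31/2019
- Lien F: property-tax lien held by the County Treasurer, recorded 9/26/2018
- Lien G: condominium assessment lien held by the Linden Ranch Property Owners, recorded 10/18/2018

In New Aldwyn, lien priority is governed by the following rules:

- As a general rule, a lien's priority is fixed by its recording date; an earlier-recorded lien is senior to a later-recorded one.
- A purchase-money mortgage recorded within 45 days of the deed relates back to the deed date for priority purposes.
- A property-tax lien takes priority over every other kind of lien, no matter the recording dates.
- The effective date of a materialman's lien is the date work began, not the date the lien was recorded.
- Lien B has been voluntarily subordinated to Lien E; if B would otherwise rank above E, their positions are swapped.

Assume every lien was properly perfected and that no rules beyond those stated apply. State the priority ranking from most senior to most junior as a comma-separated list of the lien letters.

Effective dates: A's effective date is 1/27/2018, when work began; D was recorded 80 days after the deed — beyond 45 days — so no relation-back applies.
F is a property-tax lien, so it outranks all other liens regardless of date.
Ordering the rest by effective date: B (5/30/2017), C (6/8/2017), D (9/23/2017), A (1/27/2018), G (10/18/2018), E (3/31/2019).
B would otherwise be senior to E, so under the subordination agreement B and E exchange positions.

F, E, C, D, A, G, B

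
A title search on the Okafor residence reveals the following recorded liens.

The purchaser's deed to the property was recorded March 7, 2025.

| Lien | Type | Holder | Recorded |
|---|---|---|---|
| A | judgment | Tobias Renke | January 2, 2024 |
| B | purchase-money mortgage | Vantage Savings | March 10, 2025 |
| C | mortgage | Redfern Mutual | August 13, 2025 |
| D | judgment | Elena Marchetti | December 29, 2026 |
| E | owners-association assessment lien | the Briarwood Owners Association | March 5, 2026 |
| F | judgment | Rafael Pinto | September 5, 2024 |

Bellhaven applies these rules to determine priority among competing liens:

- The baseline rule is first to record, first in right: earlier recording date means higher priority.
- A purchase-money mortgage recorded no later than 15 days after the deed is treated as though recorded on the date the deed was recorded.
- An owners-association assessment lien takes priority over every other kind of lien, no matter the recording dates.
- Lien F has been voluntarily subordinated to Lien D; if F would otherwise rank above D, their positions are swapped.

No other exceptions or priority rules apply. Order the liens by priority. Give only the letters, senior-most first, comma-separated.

Adjusting effective dates: B's effective date is the deed date, March 7, 2025.
E, as an owners-association assessment lien, has superpriority and ranks first.
Among the remaining liens, by effective date: A (January 2, 2024), F (September 5, 2024), B (March 7, 2025), C (August 13, 2025), D (December 29, 2026).
The subordination applies — F was senior to D — so F and D swap.

E, A, D, B, C, F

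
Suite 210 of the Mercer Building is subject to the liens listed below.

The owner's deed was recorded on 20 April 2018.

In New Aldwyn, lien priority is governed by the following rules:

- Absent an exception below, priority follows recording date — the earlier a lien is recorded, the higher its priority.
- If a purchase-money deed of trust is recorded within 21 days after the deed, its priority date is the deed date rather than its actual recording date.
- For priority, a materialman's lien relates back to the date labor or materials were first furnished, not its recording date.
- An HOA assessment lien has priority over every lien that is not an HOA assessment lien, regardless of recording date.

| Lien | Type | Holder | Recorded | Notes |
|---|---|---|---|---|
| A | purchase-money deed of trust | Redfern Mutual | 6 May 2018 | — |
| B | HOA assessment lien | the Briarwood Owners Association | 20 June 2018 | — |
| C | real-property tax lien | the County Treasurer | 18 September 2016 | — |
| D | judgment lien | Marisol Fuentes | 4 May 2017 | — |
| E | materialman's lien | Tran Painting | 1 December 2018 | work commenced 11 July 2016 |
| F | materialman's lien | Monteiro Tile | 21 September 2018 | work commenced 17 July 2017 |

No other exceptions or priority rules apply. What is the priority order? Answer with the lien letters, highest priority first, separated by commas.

B, E, C, D, F, A

Effective dates: A was recorded within the 21-day window, so its effective date is the deed date 20 April 2018; E is treated as recorded 11 July 2016, the work-commencement date; F's effective date is 17 July 2017, when work began.
As an HOA assessment lien, B is senior to every other lien.
Remaining liens by effective date: E (11 July 2016), C (18 September 2016), D (4 May 2017), F (17 July 2017), A (20 April 2018).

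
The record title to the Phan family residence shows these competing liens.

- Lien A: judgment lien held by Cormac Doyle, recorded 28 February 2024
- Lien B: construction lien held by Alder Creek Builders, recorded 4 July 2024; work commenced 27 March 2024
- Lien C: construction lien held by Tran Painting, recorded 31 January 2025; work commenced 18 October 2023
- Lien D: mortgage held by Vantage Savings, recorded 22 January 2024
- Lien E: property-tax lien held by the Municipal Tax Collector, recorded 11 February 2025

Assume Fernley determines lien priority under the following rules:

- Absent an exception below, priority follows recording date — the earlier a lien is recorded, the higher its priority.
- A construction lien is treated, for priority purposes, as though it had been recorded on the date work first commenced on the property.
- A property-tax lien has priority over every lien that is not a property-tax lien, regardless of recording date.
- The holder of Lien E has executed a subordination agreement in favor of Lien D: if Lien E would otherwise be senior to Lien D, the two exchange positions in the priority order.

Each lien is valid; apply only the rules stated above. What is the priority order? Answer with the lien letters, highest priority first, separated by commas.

D, C, E, A, B

Adjusting effective dates: B's effective date is 27 March 2024, when work began; C relates back to 18 October 2023 (work commenced).
E, as a property-tax lien, has superpriority and ranks first.
Ordering the rest by effective date: C (18 October 2023), D (22 January 2024), A (28 February 2024), B (27 March 2024).
E is senior to D before the subordination, so the two trade places.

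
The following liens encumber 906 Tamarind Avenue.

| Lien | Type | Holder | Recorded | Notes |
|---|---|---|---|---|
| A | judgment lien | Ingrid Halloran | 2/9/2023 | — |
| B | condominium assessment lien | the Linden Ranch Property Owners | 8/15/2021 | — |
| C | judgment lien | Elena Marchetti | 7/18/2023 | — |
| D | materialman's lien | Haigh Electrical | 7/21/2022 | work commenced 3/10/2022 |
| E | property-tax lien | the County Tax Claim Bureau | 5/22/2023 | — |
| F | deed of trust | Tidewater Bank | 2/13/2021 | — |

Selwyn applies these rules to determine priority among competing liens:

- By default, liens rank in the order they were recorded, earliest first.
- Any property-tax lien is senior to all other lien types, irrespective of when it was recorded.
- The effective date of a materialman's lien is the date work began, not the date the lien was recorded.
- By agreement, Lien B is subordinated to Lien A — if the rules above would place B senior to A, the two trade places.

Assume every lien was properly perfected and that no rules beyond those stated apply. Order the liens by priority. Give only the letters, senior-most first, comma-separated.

Adjusting effective dates: D's effective date is 3/10/2022, when work began.
E is a property-tax lien, so it outranks all other liens regardless of date.
Among the remaining liens, by effective date: F (2/13/2021), B (8/15/2021), D (3/10/2022), A (2/9/2023), C (7/18/2023).
B is senior to A before the subordination, so the two trade places.

E, F, A, D, B, C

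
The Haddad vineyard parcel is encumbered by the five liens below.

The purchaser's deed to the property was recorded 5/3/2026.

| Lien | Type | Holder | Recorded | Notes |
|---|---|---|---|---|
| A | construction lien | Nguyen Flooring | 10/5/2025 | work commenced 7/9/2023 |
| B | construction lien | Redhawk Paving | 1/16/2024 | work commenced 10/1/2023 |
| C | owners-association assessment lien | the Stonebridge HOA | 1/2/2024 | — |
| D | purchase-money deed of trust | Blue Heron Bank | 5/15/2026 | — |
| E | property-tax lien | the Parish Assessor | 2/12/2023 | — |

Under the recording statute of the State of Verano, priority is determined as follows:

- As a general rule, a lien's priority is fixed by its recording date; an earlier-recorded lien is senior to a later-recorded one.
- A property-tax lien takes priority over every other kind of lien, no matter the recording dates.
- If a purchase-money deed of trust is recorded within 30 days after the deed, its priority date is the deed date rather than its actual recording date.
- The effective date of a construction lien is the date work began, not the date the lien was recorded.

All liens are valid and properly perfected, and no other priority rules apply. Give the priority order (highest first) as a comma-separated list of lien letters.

First, effective dates: A is treated as recorded 7/9/2023, the work-commencement date; B's effective date is 10/1/2023, when work began; D's effective date is the deed date, 5/3/2026.
E, as a property-tax lien, has superpriority and ranks first.
Among the remaining liens, by effective date: A (7/9/2023), B (10/1/2023), C (1/2/2024), D (5/3/2026).

E, A, B, C, D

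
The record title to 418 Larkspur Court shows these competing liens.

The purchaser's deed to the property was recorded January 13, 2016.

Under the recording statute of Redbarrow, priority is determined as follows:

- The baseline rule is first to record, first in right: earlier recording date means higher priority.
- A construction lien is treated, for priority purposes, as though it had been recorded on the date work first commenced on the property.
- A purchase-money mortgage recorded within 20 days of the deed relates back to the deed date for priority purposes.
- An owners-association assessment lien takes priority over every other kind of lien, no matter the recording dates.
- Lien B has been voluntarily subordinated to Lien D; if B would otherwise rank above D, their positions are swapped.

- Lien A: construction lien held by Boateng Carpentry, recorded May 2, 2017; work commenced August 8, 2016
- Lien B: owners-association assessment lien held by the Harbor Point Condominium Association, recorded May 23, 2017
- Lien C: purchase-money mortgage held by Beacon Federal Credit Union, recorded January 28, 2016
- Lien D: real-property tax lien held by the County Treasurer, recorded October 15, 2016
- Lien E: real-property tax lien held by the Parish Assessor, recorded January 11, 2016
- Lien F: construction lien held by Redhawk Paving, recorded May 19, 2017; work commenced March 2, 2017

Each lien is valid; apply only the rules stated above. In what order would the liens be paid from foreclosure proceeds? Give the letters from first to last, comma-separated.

D, E, C, A, B, F

Effective dates: A's effective date is August 8, 2016, when work began; C's effective date is the deed date, January 13, 2016; F is treated as recorded March 2, 2017, the work-commencement date.
B is an owners-association assessment lien and takes priority over every other lien.
The other liens, earliest effective date first: E (January 11, 2016), C (January 13, 2016), A (August 8, 2016), D (October 15, 2016), F (March 2, 2017).
Because B would otherwise rank above D, the subordination swaps them.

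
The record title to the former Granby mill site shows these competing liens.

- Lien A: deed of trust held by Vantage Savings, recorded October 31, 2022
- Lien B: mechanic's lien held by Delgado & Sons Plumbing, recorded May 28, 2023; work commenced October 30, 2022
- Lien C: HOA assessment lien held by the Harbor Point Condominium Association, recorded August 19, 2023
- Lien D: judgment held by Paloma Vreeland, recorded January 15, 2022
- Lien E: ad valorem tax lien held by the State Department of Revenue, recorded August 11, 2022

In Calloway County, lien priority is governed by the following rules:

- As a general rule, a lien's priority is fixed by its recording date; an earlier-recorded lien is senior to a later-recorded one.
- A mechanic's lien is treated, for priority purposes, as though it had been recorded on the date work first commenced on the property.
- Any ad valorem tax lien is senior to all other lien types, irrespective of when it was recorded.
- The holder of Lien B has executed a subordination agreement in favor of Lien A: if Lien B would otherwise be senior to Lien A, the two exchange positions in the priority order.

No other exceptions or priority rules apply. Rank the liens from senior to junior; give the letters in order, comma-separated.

E, D, A, B, C

Effective dates: B relates back to October 30, 2022 (work commenced).
E is an ad valorem tax lien and takes priority over every other lien.
Remaining liens by effective date: D (January 15, 2022), B (October 30, 2022), A (October 31, 2022), C (August 19, 2023).
Because B would otherwise rank above A, the subordination swaps them.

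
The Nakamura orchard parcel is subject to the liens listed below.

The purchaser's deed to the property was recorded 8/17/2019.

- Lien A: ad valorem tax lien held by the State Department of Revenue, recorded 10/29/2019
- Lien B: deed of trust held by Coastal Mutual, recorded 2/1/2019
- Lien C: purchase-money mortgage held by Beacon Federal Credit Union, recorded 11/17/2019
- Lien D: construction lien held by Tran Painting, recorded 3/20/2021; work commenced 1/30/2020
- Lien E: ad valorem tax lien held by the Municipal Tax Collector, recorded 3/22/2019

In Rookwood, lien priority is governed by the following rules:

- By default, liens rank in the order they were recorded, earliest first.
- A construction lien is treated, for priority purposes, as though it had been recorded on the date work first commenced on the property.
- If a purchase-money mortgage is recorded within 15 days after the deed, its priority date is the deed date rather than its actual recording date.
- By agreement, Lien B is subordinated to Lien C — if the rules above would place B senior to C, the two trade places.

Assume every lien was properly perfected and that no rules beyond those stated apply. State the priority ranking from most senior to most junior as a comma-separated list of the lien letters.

Adjusting effective dates: C was recorded 92 days after the deed — beyond 15 days — so no relation-back applies; D is treated as recorded 1/30/2020, the work-commencement date.
Ordering by effective date: B (2/1/2019), E (3/22/2019), A (10/29/2019), C (11/17/2019), D (1/30/2020).
B would otherwise be senior to C, so under the subordination agreement B and C exchange positions.

C, E, A, B, D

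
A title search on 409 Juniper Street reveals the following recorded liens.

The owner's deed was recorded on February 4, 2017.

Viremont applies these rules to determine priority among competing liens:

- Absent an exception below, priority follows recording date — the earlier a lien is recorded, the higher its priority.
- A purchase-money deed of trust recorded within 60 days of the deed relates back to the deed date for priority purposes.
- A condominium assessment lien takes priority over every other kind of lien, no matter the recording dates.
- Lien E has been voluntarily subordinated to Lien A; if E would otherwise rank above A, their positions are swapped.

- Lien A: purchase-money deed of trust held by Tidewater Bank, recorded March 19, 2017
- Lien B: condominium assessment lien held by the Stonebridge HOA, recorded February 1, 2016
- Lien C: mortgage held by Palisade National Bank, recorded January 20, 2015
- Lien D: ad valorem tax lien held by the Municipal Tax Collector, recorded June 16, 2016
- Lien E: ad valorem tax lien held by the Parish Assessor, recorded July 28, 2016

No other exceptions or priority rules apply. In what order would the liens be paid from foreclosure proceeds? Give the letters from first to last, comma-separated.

B, C, D, A, E

Adjusting effective dates: A relates back to the deed date February 4, 2017.
B is a condominium assessment lien and takes priority over every other lien.
Ordering the rest by effective date: C (January 20, 2015), D (June 16, 2016), E (July 28, 2016), A (February 4, 2017).
Because E would otherwise rank above A, the subordination swaps them.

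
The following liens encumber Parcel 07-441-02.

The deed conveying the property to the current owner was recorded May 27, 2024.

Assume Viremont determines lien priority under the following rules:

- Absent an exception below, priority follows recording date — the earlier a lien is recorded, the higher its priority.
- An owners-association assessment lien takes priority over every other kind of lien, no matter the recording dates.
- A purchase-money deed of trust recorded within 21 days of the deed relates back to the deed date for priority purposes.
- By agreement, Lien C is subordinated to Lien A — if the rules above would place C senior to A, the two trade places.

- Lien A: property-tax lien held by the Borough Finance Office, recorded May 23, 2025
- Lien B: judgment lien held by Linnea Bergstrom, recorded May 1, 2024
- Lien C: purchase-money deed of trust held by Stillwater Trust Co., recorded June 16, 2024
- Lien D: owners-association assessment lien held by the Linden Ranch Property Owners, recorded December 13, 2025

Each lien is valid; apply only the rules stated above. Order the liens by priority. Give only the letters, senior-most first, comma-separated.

D, B, A, C

First, effective dates: C was recorded within the 21-day window, so its effective date is the deed date May 27, 2024.
D, as an owners-association assessment lien, has superpriority and ranks first.
Ordering the rest by effective date: B (May 1, 2024), C (May 27, 2024), A (May 23, 2025).
C would otherwise be senior to A, so under the subordination agreement C and A exchange positions.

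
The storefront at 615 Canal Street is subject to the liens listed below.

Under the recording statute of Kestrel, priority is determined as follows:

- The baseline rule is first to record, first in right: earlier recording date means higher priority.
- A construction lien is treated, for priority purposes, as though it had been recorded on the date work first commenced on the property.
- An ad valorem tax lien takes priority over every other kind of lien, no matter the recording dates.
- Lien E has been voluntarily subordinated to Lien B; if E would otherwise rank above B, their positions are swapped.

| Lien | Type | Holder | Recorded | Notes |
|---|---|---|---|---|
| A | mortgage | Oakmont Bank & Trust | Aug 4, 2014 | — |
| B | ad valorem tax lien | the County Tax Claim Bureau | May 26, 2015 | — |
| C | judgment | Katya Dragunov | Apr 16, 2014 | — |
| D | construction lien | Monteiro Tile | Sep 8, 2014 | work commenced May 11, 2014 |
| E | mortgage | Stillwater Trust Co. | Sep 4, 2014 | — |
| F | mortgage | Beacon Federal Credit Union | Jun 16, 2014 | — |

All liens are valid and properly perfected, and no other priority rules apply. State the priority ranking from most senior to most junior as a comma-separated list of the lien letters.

B, C, D, F, A, E

First, effective dates: D relates back to May 11, 2014 (work commenced).
As an ad valorem tax lien, B is senior to every other lien.
Among the remaining liens, by effective date: C (Apr 16, 2014), D (May 11, 2014), F (Jun 16, 2014), A (Aug 4, 2014), E (Sep 4, 2014).
Since E is not senior to B, the subordination leaves the order unchanged.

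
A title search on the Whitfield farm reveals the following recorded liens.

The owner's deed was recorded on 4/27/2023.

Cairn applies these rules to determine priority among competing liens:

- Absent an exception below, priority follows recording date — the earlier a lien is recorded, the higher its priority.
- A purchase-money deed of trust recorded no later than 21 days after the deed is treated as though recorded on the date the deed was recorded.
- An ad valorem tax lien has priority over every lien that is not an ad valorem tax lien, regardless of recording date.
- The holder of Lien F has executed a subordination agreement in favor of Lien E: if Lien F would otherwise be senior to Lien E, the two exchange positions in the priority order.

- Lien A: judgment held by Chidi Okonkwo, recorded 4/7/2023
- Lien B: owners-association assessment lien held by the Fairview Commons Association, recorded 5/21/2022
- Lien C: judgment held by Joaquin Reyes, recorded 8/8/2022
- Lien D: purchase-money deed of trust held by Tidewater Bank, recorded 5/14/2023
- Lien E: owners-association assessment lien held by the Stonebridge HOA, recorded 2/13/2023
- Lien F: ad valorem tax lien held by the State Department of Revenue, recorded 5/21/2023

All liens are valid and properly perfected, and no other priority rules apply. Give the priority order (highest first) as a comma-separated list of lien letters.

E, B, C, F, A, D

Adjusting effective dates: D's effective date is the deed date, 4/27/2023.
F, as an ad valorem tax lien, has superpriority and ranks first.
Among the remaining liens, by effective date: B (5/21/2022), C (8/8/2022), E (2/13/2023), A (4/7/2023), D (4/27/2023).
F would otherwise be senior to E, so under the subordination agreement F and E exchange positions.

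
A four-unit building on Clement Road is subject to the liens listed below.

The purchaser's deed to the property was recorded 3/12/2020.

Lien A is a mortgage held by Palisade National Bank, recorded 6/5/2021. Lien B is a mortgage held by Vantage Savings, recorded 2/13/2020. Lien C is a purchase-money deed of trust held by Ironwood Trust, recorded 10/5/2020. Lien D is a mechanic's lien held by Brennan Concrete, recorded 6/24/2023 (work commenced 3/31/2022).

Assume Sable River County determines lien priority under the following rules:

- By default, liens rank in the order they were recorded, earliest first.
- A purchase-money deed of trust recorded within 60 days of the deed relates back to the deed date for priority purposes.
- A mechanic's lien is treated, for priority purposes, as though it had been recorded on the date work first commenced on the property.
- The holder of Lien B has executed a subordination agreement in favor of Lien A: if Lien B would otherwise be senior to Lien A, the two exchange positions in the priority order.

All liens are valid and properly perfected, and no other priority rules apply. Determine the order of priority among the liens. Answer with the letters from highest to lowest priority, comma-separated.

A, C, B, D

First, effective dates: C was recorded 207 days after the deed — beyond 60 days — so no relation-back applies; D is treated as recorded 3/31/2022, the work-commencement date.
Ordering by effective date: B (2/13/2020), C (10/5/2020), A (6/5/2021), D (3/31/2022).
B would otherwise be senior to A, so under the subordination agreement B and A exchange positions.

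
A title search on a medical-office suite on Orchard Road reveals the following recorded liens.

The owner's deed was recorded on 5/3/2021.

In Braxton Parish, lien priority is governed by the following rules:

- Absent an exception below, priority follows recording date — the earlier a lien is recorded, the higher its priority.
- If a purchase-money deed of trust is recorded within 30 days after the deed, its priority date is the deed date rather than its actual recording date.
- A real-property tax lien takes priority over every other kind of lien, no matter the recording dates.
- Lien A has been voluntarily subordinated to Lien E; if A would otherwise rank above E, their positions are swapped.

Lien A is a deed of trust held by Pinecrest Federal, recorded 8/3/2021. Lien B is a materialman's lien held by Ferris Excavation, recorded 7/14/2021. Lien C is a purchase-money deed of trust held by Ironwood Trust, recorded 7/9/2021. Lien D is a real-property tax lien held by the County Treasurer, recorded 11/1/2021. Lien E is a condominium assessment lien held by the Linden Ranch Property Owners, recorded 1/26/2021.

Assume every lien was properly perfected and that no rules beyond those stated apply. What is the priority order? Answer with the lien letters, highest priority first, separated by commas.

Effective dates after the stated exceptions: C was recorded 67 days after the deed, outside the 30-day window, so it keeps its recording date.
As a real-property tax lien, D is senior to every other lien.
Among the remaining liens, by effective date: E (1/26/2021), C (7/9/2021), B (7/14/2021), A (8/3/2021).
Since A is not senior to E, the subordination leaves the order unchanged.

D, E, C, B, A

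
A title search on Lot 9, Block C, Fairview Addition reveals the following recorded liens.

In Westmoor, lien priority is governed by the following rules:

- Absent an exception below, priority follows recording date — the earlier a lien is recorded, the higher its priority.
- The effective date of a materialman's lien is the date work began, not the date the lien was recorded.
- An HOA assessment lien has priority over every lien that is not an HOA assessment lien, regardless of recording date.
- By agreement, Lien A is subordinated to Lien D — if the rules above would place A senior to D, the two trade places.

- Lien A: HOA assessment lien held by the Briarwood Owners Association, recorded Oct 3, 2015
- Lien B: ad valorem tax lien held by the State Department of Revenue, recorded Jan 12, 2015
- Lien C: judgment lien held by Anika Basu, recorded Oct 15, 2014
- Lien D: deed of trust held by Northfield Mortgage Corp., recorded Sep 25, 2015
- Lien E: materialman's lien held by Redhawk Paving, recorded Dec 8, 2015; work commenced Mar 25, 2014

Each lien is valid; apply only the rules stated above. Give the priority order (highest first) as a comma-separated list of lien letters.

Effective dates after the stated exceptions: E's effective date is Mar 25, 2014, when work began.
A is an HOA assessment lien, so it outranks all other liens regardless of date.
Ordering the rest by effective date: E (Mar 25, 2014), C (Oct 15, 2014), B (Jan 12, 2015), D (Sep 25, 2015).
A is senior to D before the subordination, so the two trade places.

D, E, C, B, A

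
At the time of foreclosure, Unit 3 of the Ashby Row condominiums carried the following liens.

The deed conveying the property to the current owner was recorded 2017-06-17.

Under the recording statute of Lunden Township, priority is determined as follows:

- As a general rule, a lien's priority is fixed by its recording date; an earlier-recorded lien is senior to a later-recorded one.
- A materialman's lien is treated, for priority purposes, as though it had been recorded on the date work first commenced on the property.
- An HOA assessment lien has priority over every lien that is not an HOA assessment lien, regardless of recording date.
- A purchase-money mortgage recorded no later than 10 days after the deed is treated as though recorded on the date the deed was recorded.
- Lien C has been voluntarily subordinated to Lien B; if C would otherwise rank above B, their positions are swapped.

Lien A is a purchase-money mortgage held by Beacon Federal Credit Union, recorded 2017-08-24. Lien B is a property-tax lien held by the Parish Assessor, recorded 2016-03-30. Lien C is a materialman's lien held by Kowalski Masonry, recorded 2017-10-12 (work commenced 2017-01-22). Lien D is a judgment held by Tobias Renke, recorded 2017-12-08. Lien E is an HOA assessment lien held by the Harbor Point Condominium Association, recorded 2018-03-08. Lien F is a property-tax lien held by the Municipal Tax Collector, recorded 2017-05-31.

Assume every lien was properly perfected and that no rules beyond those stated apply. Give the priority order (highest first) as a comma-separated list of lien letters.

E, B, C, F, A, D

Effective dates: A was recorded 68 days after the deed — beyond 10 days — so no relation-back applies; C is treated as recorded 2017-01-22, the work-commencement date.
E is an HOA assessment lien and takes priority over every other lien.
Among the remaining liens, by effective date: B (2016-03-30), C (2017-01-22), F (2017-05-31), A (2017-08-24), D (2017-12-08).
Since C is not senior to B, the subordination leaves the order unchanged.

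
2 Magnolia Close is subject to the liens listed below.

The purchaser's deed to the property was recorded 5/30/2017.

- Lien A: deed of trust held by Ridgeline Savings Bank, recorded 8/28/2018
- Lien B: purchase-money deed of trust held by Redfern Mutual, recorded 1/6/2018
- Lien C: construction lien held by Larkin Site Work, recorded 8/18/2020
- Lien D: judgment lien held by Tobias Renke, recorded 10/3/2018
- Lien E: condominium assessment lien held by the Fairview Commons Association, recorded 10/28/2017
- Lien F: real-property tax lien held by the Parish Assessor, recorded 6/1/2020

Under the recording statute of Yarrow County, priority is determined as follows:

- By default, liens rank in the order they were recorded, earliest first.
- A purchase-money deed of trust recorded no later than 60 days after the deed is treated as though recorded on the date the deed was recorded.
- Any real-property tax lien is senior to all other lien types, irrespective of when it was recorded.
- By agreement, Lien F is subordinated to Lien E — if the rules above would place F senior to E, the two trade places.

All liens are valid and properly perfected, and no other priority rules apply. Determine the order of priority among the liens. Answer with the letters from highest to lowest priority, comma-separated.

First, effective dates: B was recorded 221 days after the deed — beyond 60 days — so no relation-back applies.
F, as a real-property tax lien, has superpriority and ranks first.
Ordering the rest by effective date: E (10/28/2017), B (1/6/2018), A (8/28/2018), D (10/3/2018), C (8/18/2020).
F is senior to E before the subordination, so the two trade places.

E, F, B, A, D, C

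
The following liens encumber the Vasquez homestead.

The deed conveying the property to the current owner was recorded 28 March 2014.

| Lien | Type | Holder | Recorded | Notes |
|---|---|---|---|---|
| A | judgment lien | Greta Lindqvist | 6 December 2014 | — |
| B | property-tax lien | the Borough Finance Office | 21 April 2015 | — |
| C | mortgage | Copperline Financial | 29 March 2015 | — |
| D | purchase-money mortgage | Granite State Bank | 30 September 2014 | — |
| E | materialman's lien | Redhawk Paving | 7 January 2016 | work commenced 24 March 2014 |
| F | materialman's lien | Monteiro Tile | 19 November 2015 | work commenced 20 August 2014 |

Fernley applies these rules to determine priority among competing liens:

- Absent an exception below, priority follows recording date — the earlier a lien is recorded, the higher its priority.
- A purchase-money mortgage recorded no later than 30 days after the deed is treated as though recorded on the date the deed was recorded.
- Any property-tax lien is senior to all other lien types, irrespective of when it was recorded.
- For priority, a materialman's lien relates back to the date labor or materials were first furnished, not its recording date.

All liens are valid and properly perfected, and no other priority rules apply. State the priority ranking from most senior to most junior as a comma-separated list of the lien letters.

B, E, F, D, A, C

First, effective dates: D was recorded 186 days after the deed — beyond 30 days — so no relation-back applies; E relates back to 24 March 2014 (work commenced); F is treated as recorded 20 August 2014, the work-commencement date.
B is a property-tax lien, so it outranks all other liens regardless of date.
The other liens, earliest effective date first: E (24 March 2014), F (20 August 2014), D (30 September 2014), A (6 December 2014), C (29 March 2015).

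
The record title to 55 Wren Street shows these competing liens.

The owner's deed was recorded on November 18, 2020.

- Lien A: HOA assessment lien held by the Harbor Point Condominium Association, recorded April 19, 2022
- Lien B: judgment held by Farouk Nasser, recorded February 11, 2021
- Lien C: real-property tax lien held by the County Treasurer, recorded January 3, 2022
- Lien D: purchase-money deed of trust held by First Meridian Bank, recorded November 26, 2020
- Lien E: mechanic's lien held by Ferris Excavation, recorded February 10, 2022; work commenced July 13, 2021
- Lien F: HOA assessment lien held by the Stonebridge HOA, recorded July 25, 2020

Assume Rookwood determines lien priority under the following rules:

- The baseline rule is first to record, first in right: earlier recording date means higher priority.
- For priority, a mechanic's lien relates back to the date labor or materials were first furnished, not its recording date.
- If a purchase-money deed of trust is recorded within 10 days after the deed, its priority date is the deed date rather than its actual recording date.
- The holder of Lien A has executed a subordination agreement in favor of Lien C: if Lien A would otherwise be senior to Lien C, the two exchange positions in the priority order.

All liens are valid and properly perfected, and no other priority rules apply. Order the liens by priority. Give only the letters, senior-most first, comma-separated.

F, D, B, E, C, A

First, effective dates: D was recorded within the 10-day window, so its effective date is the deed date November 18, 2020; E's effective date is July 13, 2021, when work began.
By effective date, earliest first: F (July 25, 2020), D (November 18, 2020), B (February 11, 2021), E (July 13, 2021), C (January 3, 2022), A (April 19, 2022).
Since A is not senior to C, the subordination leaves the order unchanged.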